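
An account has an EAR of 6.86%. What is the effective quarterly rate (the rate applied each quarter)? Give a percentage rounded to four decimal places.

The per-quarter rate i satisfies (1 + i)^4 = 1 + 0.0686.
i = 1.0686^(1/4) − 1 = 0.0167257 = 1.6726%.

1.6726%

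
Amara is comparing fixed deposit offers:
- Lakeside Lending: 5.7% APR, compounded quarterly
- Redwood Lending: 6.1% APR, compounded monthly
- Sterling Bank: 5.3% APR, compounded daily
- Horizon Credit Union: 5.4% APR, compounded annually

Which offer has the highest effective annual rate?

Redwood Lending

Lakeside Lending: (1 + 0.057/4)^4 − 1 = 5.823%
Redwood Lending: (1 + 0.061/12)^12 − 1 = 6.273%
Sterling Bank: (1 + 0.053/365)^365 − 1 = 5.443%
Horizon Credit Union: compounded annually, EAR = 5.400%
The highest effective annual rate is Redwood Lending at 6.273%.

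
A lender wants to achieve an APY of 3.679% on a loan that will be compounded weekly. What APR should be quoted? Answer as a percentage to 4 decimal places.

(1 + r/52)^52 − 1 = 0.03679, so 1 + r/52 = 1.03679^(1/52).
r/52 = 0.000695, so r = 0.036142 = 3.6142%.

3.6142%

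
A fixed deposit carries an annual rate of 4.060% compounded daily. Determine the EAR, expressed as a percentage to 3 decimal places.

4.143%

EAR = (1 + 0.04060/365)^365 − 1.
= (1 + 0.000111)^365 − 1 = 1.041433 − 1 = 4.143%.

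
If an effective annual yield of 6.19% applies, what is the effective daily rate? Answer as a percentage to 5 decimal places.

0.01646%

The per-day rate i satisfies (1 + i)^365 = 1 + 0.0619.
i = 1.0619^(1/365) − 1 = 0.0001646 = 0.01646%.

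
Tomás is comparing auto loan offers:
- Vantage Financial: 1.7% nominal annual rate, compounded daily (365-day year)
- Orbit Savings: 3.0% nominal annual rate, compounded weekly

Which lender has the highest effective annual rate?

Orbit Savings

Vantage Financial: (1 + 0.017/365)^365 − 1 = 1.714%
Orbit Savings: (1 + 0.030/52)^52 − 1 = 3.045%
The highest effective annual rate is Orbit Savings at 3.045%.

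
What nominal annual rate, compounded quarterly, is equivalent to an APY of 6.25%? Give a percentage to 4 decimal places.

6.1086%

(1 + r/4)^4 − 1 = 0.0625, so 1 + r/4 = 1.0625^(1/4).
r/4 = 0.015272, so r = 0.061086 = 6.1086%.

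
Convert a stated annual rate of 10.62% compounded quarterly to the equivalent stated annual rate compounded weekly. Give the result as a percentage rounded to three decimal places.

10.492%

EAR = (1 + 0.1062/4)^4 − 1 = 0.110505.
Solve (1 + r/52)^52 = 1.110505: r/52 = 1.110505^(1/52) − 1 = 0.002018, so r = 0.104920 = 10.492%.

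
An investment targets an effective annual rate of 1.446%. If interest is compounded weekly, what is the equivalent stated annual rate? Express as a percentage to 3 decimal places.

(1 + r/52)^52 − 1 = 0.01446, so 1 + r/52 = 1.01446^(1/52).
r/52 = 0.000276, so r = 0.014358 = 1.436%.

1.436%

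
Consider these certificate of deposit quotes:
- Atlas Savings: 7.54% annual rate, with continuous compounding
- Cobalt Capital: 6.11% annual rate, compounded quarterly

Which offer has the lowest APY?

Cobalt Capital

Atlas Savings: e^0.0754 − 1 = 7.832%
Cobalt Capital: (1 + 0.0611/4)^4 − 1 = 6.251%
The lowest effective annual rate is Cobalt Capital at 6.251%.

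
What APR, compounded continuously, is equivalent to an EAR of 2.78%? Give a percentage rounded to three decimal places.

Continuous: nominal r satisfies e^r − 1 = 0.0278.
r = ln(1 + 0.0278) = ln(1.0278) = 0.027421 = 2.742%.

2.742%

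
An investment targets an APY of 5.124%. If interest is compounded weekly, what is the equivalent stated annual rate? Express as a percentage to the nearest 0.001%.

4.999%

(1 + r/52)^52 − 1 = 0.05124, so 1 + r/52 = 1.05124^(1/52).
r/52 = 0.000961, so r = 0.049994 = 4.999%.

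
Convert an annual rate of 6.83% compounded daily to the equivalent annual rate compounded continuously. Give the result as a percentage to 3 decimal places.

EAR = (1 + 0.0683/365)^365 − 1 = 0.070680.
Equivalent continuous rate: r = ln(1 + 0.070680) = 0.068294 = 6.829%.

6.829%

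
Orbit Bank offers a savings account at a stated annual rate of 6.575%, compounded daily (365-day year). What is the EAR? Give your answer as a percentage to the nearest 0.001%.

6.795%

EAR = (1 + 0.06575/365)^365 − 1.
= (1 + 0.000180)^365 − 1 = 1.067953 − 1 = 6.795%.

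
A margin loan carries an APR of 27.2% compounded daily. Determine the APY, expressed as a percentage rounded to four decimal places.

EAR = (1 + 0.272/365)^365 − 1.
= 1.312454 − 1 = 31.2454%.

31.2454%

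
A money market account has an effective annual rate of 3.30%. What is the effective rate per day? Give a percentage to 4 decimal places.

The per-day rate i satisfies (1 + i)^365 = 1 + 0.0330.
i = 1.0330^(1/365) − 1 = 0.0000890 = 0.0089%.

0.0089%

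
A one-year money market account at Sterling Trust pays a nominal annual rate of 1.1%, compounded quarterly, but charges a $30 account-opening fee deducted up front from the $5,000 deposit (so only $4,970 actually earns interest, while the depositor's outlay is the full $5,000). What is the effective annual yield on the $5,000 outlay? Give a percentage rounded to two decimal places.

Value after one year: 4,970 × (1 + 0.011/4)^4 = 4,970 × 1.011045 = $5,024.90.
Effective yield on the $5,000 outlay: 5,024.90 / 5,000 − 1 = 0.004979 = 0.50%.

0.50%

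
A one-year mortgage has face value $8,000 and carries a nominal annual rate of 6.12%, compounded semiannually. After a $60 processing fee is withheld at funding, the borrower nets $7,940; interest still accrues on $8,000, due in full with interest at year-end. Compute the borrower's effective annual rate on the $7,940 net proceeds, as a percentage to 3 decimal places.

Amount owed after one year: 8,000 × (1 + 0.0612/2)^2 = 8,000 × 1.062136 = $8,497.09.
Effective rate on net proceeds: 8,497.09 / 7,940 − 1 = 0.070163 = 7.016%.

7.016%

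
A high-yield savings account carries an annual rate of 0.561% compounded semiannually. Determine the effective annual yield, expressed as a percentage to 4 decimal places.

EAR = (1 + 0.00561/2)^2 − 1.
= (1 + 0.002805)^2 − 1 = 1.005618 − 1 = 0.5618%.

0.5618%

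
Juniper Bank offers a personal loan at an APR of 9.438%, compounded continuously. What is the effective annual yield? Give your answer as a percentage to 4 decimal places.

With continuous compounding, EAR = e^0.09438 − 1.
e^0.09438 = 1.098977, so EAR = 0.098977 = 9.8977%.

9.8977%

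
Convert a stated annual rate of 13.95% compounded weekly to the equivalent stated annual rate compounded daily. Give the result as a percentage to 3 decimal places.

EAR = (1 + 0.1395/52)^52 − 1 = 0.149484.
Solve (1 + r/365)^365 = 1.149484: r/365 = 1.149484^(1/365) − 1 = 0.000382, so r = 0.139340 = 13.934%.

13.934%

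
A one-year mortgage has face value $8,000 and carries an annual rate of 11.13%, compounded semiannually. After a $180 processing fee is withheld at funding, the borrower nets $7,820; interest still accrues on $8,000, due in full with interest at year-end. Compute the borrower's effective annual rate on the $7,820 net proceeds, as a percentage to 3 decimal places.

Amount owed after one year: 8,000 × (1 + 0.1113/2)^2 = 8,000 × 1.114397 = $8,915.18.
Effective rate on net proceeds: 8,915.18 / 7,820 − 1 = 0.140048 = 14.005%.

14.005%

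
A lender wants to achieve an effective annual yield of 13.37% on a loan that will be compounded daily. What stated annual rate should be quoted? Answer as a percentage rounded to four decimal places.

12.5508%

(1 + r/365)^365 − 1 = 0.1337, so 1 + r/365 = 1.1337^(1/365).
r/365 = 0.000344, so r = 0.125508 = 12.5508%.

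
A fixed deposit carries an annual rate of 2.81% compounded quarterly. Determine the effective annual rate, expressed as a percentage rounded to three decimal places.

EAR = (1 + 0.0281/4)^4 − 1.
= (1 + 0.007025)^4 − 1 = 1.028397 − 1 = 2.840%.

2.840%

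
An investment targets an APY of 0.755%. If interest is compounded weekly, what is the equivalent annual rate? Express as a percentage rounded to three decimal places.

(1 + r/52)^52 − 1 = 0.00755, so 1 + r/52 = 1.00755^(1/52).
r/52 = 0.000145, so r = 0.007522 = 0.752%.

0.752%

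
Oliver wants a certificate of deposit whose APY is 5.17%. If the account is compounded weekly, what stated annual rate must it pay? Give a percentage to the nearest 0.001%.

5.043%

(1 + r/52)^52 − 1 = 0.0517, so 1 + r/52 = 1.0517^(1/52).
r/52 = 0.000970, so r = 0.050432 = 5.043%.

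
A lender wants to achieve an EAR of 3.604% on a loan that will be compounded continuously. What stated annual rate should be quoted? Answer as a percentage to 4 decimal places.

Continuous: nominal r satisfies e^r − 1 = 0.03604.
r = ln(1 + 0.03604) = ln(1.03604) = 0.035406 = 3.5406%.

3.5406%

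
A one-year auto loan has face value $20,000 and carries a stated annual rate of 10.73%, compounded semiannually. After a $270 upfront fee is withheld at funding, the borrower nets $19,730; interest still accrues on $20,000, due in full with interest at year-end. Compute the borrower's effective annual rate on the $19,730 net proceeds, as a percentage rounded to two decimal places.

Amount owed after one year: 20,000 × (1 + 0.1073/2)^2 = 20,000 × 1.110178 = $22,203.57.
Effective rate on net proceeds: 22,203.57 / 19,730 − 1 = 0.125371 = 12.54%.

12.54%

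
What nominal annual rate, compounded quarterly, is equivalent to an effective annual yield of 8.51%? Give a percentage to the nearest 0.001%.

8.251%

(1 + r/4)^4 − 1 = 0.0851, so 1 + r/4 = 1.0851^(1/4).
r/4 = 0.020628, so r = 0.082512 = 8.251%.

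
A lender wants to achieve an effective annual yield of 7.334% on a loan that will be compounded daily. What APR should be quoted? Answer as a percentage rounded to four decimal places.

(1 + r/365)^365 − 1 = 0.07334, so 1 + r/365 = 1.07334^(1/365).
r/365 = 0.000194, so r = 0.070782 = 7.0782%.

7.0782%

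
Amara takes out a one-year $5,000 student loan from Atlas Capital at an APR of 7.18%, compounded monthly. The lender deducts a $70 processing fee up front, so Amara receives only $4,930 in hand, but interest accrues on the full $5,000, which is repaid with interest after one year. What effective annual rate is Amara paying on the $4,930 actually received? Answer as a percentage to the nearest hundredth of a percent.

Amount owed after one year: 5,000 × (1 + 0.0718/12)^12 = 5,000 × 1.074211 = $5,371.05.
Effective rate on net proceeds: 5,371.05 / 4,930 − 1 = 0.089463 = 8.95%.

8.95%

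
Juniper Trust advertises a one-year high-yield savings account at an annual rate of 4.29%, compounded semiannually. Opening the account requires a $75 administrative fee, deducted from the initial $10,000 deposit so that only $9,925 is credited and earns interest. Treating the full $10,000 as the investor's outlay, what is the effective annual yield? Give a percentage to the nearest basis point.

Value after one year: 9,925 × (1 + 0.0429/2)^2 = 9,925 × 1.043360 = $10,355.35.
Effective yield on the $10,000 outlay: 10,355.35 / 10,000 − 1 = 0.035535 = 3.55%.

3.55%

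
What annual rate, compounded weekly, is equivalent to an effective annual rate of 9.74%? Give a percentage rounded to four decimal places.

9.3027%

(1 + r/52)^52 − 1 = 0.0974, so 1 + r/52 = 1.0974^(1/52).
r/52 = 0.001789, so r = 0.093027 = 9.3027%.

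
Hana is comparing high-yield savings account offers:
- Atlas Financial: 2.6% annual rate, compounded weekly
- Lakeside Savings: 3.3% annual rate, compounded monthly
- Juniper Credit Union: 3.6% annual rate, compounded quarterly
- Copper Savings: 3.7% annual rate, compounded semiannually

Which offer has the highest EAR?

Atlas Financial: (1 + 0.026/52)^52 − 1 = 2.633%
Lakeside Savings: (1 + 0.033/12)^12 − 1 = 3.350%
Juniper Credit Union: (1 + 0.036/4)^4 − 1 = 3.649%
Copper Savings: (1 + 0.037/2)^2 − 1 = 3.734%
The highest effective annual rate is Copper Savings at 3.734%.

Copper Savings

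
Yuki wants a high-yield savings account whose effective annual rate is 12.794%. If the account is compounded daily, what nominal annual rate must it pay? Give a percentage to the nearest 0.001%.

12.041%

(1 + r/365)^365 − 1 = 0.12794, so 1 + r/365 = 1.12794^(1/365).
r/365 = 0.000330, so r = 0.120413 = 12.041%.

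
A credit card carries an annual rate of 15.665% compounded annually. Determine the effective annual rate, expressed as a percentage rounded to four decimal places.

Annual compounding means the effective rate equals the nominal rate: 15.6650%.

15.6650%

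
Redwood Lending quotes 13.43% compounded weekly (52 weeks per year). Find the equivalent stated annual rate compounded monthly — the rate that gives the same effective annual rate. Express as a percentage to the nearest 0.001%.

13.488%

EAR = (1 + 0.1343/52)^52 − 1 = 0.143538.
Solve (1 + r/12)^12 = 1.143538: r/12 = 1.143538^(1/12) − 1 = 0.011240, so r = 0.134879 = 13.488%.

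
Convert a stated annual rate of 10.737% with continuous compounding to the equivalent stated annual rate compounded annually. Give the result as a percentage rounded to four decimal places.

EAR under continuous compounding: e^0.10737 − 1 = 0.113346.
Compounded annually, the equivalent nominal rate is the EAR itself: 11.3346%.

11.3346%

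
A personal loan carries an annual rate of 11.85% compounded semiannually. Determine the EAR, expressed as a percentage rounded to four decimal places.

12.2011%

EAR = (1 + 0.1185/2)^2 − 1.
= (1 + 0.059250)^2 − 1 = 1.122011 − 1 = 12.2011%.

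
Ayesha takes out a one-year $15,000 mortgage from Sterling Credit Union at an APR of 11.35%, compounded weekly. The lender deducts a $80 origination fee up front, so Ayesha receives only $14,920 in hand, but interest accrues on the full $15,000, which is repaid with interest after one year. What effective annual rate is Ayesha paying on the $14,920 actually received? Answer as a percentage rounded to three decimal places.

12.606%

Amount owed after one year: 15,000 × (1 + 0.1135/52)^52 = 15,000 × 1.120053 = $16,800.80.
Effective rate on net proceeds: 16,800.80 / 14,920 − 1 = 0.126059 = 12.606%.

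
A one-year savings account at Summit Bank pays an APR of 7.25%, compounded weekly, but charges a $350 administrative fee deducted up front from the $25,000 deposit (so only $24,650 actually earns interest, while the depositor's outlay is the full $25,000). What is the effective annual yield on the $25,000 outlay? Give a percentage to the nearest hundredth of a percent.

Value after one year: 24,650 × (1 + 0.0725/52)^52 = 24,650 × 1.075139 = $26,502.16.
Effective yield on the $25,000 outlay: 26,502.16 / 25,000 − 1 = 0.060087 = 6.01%.

6.01%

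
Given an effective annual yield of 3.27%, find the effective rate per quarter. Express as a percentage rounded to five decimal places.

The per-quarter rate i satisfies (1 + i)^4 = 1 + 0.0327.
i = 1.0327^(1/4) − 1 = 0.0080766 = 0.80766%.

0.80766%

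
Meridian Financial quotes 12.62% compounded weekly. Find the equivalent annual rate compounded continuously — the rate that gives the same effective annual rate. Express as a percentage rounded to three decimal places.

EAR = (1 + 0.1262/52)^52 − 1 = 0.134336.
Equivalent continuous rate: r = ln(1 + 0.134336) = 0.126047 = 12.605%.

12.605%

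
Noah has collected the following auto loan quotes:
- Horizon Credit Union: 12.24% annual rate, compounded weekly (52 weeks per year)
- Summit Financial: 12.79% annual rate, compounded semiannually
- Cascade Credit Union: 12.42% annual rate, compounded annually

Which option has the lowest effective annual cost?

Horizon Credit Union: (1 + 0.1224/52)^52 − 1 = 13.004%
Summit Financial: (1 + 0.1279/2)^2 − 1 = 13.199%
Cascade Credit Union: compounded annually, EAR = 12.420%
The lowest effective annual rate is Cascade Credit Union at 12.420%.

Cascade Credit Union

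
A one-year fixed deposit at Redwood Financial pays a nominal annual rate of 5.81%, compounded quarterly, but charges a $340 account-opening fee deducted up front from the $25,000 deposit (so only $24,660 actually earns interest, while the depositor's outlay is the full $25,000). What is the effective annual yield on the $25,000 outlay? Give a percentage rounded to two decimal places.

4.50%

Value after one year: 24,660 × (1 + 0.0581/4)^4 = 24,660 × 1.059378 = $26,124.27.
Effective yield on the $25,000 outlay: 26,124.27 / 25,000 − 1 = 0.044971 = 4.50%.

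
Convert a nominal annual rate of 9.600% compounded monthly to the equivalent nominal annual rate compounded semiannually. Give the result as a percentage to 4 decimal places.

9.7941%

EAR = (1 + 0.09600/12)^12 − 1 = 0.100339.
Solve (1 + r/2)^2 = 1.100339: r/2 = 1.100339^(1/2) − 1 = 0.048970, so r = 0.097941 = 9.7941%.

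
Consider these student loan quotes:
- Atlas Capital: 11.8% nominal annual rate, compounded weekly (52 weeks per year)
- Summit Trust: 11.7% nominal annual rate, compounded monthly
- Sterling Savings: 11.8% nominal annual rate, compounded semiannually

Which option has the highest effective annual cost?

Atlas Capital: (1 + 0.118/52)^52 − 1 = 12.509%
Summit Trust: (1 + 0.117/12)^12 − 1 = 12.348%
Sterling Savings: (1 + 0.118/2)^2 − 1 = 12.148%
The highest effective annual rate is Atlas Capital at 12.509%.

Atlas Capital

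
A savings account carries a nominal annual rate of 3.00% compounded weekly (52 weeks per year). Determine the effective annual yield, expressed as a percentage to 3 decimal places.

EAR = (1 + 0.0300/52)^52 − 1.
= (1 + 0.000577)^52 − 1 = 1.030446 − 1 = 3.045%.

3.045%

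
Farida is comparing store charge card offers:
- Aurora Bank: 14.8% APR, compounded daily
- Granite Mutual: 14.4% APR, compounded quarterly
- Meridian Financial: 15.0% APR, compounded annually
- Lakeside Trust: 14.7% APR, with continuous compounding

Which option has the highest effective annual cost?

Aurora Bank: (1 + 0.148/365)^365 − 1 = 15.948%
Granite Mutual: (1 + 0.144/4)^4 − 1 = 15.196%
Meridian Financial: compounded annually, EAR = 15.000%
Lakeside Trust: e^0.147 − 1 = 15.835%
The highest effective annual rate is Aurora Bank at 15.948%.

Aurora Bank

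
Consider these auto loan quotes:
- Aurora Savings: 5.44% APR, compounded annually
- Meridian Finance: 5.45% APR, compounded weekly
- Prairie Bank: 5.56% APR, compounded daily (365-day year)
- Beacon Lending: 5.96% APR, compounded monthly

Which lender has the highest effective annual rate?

Aurora Savings: compounded annually, EAR = 5.440%
Meridian Finance: (1 + 0.0545/52)^52 − 1 = 5.598%
Prairie Bank: (1 + 0.0556/365)^365 − 1 = 5.717%
Beacon Lending: (1 + 0.0596/12)^12 − 1 = 6.126%
The highest effective annual rate is Beacon Lending at 6.126%.

Beacon Lending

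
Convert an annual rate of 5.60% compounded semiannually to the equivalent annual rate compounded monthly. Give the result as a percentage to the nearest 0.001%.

EAR = (1 + 0.0560/2)^2 − 1 = 0.056784.
Solve (1 + r/12)^12 = 1.056784: r/12 = 1.056784^(1/12) − 1 = 0.004613, so r = 0.055358 = 5.536%.

5.536%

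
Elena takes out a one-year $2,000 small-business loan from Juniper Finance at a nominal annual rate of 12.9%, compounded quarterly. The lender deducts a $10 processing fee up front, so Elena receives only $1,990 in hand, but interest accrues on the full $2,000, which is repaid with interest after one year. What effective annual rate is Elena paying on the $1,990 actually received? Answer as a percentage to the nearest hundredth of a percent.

14.11%

Amount owed after one year: 2,000 × (1 + 0.129/4)^4 = 2,000 × 1.135376 = $2,270.75.
Effective rate on net proceeds: 2,270.75 / 1,990 − 1 = 0.141081 = 14.11%.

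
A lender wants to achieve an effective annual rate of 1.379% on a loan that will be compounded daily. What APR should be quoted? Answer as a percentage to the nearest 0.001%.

1.370%

(1 + r/365)^365 − 1 = 0.01379, so 1 + r/365 = 1.01379^(1/365).
r/365 = 0.000038, so r = 0.013696 = 1.370%.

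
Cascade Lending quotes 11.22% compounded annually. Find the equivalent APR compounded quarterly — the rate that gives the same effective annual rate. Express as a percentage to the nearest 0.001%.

Compounded annually, EAR = nominal = 0.112200.
Solve (1 + r/4)^4 = 1.112200: r/4 = 1.112200^(1/4) − 1 = 0.026942, so r = 0.107766 = 10.777%.

10.777%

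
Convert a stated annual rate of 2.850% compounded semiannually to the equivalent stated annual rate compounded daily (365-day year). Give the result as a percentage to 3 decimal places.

EAR = (1 + 0.02850/2)^2 − 1 = 0.028703.
Solve (1 + r/365)^365 = 1.028703: r/365 = 1.028703^(1/365) − 1 = 0.000078, so r = 0.028300 = 2.830%.

2.830%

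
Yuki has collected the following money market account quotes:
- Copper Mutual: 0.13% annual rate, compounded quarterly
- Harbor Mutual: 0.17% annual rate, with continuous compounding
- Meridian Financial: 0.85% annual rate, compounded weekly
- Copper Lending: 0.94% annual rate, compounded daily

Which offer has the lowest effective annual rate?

Copper Mutual

Copper Mutual: (1 + 0.0013/4)^4 − 1 = 0.130%
Harbor Mutual: e^0.0017 − 1 = 0.170%
Meridian Financial: (1 + 0.0085/52)^52 − 1 = 0.854%
Copper Lending: (1 + 0.0094/365)^365 − 1 = 0.944%
The lowest effective annual rate is Copper Mutual at 0.130%.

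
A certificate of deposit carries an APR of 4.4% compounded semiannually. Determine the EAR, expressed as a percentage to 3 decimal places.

4.448%

EAR = (1 + 0.044/2)^2 − 1.
= (1 + 0.022000)^2 − 1 = 1.044484 − 1 = 4.448%.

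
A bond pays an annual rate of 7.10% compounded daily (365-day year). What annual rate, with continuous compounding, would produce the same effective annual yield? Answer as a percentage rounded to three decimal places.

7.099%

EAR = (1 + 0.0710/365)^365 − 1 = 0.073574.
Equivalent continuous rate: r = ln(1 + 0.073574) = 0.070993 = 7.099%.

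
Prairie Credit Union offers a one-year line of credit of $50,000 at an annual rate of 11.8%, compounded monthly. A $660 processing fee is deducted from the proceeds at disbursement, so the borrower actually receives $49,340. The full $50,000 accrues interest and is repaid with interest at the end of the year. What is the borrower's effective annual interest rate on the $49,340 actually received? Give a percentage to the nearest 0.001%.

13.964%

Amount owed after one year: 50,000 × (1 + 0.118/12)^12 = 50,000 × 1.124596 = $56,229.79.
Effective rate on net proceeds: 56,229.79 / 49,340 − 1 = 0.139639 = 13.964%.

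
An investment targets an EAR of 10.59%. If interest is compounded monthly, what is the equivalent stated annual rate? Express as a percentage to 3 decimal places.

(1 + r/12)^12 − 1 = 0.1059, so 1 + r/12 = 1.1059^(1/12).
r/12 = 0.008424, so r = 0.101083 = 10.108%.

10.108%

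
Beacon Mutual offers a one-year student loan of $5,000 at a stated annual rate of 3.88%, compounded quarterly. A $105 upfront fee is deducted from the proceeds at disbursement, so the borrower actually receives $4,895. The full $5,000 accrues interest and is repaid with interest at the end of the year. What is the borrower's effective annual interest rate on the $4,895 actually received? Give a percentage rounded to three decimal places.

Amount owed after one year: 5,000 × (1 + 0.0388/4)^4 = 5,000 × 1.039368 = $5,196.84.
Effective rate on net proceeds: 5,196.84 / 4,895 − 1 = 0.061663 = 6.166%.

6.166%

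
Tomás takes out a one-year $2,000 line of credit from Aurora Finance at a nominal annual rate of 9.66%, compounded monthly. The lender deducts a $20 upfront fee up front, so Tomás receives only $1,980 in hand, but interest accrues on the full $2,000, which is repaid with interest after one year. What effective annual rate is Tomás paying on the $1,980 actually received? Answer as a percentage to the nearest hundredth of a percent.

11.21%

Amount owed after one year: 2,000 × (1 + 0.0966/12)^12 = 2,000 × 1.100994 = $2,201.99.
Effective rate on net proceeds: 2,201.99 / 1,980 − 1 = 0.112115 = 11.21%.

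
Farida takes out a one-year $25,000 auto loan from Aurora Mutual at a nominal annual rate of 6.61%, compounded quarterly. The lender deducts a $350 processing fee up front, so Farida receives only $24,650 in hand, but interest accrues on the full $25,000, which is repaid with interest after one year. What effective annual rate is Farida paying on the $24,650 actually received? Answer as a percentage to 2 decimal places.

8.29%

Amount owed after one year: 25,000 × (1 + 0.0661/4)^4 = 25,000 × 1.067757 = $26,693.91.
Effective rate on net proceeds: 26,693.91 / 24,650 − 1 = 0.082917 = 8.29%.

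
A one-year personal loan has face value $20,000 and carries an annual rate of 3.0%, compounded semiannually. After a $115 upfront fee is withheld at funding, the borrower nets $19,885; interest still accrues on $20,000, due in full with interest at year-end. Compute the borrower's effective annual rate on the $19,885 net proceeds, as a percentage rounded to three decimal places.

3.618%

Amount owed after one year: 20,000 × (1 + 0.030/2)^2 = 20,000 × 1.030225 = $20,604.50.
Effective rate on net proceeds: 20,604.50 / 19,885 − 1 = 0.036183 = 3.618%.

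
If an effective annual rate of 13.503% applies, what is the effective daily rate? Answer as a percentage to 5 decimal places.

0.03471%

The per-day rate i satisfies (1 + i)^365 = 1 + 0.13503.
i = 1.13503^(1/365) − 1 = 0.0003471 = 0.03471%.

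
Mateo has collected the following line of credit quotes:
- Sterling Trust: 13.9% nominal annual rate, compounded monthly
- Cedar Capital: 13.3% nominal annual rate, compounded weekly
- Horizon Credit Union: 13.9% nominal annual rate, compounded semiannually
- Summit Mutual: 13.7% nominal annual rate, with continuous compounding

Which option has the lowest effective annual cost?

Sterling Trust: (1 + 0.139/12)^12 − 1 = 14.821%
Cedar Capital: (1 + 0.133/52)^52 − 1 = 14.206%
Horizon Credit Union: (1 + 0.139/2)^2 − 1 = 14.383%
Summit Mutual: e^0.137 − 1 = 14.683%
The lowest effective annual rate is Cedar Capital at 14.206%.

Cedar Capital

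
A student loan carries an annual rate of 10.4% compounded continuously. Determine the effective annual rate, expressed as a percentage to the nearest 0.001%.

With continuous compounding, EAR = e^0.104 − 1.
e^0.104 = 1.109600, so EAR = 0.109600 = 10.960%.

10.960%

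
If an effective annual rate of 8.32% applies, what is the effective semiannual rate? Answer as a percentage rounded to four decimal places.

4.0769%

The per-half-year rate i satisfies (1 + i)^2 = 1 + 0.0832.
i = 1.0832^(1/2) − 1 = 0.0407689 = 4.0769%.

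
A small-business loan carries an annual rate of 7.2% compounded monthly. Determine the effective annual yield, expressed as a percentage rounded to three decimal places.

EAR = (1 + 0.072/12)^12 − 1.
= (1 + 0.006000)^12 − 1 = 1.074424 − 1 = 7.442%.

7.442%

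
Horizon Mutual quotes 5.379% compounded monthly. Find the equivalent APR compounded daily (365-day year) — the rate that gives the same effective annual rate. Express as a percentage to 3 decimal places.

EAR = (1 + 0.05379/12)^12 − 1 = 0.055136.
Solve (1 + r/365)^365 = 1.055136: r/365 = 1.055136^(1/365) − 1 = 0.000147, so r = 0.053674 = 5.367%.

5.367%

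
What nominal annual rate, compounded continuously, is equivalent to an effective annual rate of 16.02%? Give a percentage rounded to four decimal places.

14.8592%

Continuous: nominal r satisfies e^r − 1 = 0.1602.
r = ln(1 + 0.1602) = ln(1.1602) = 0.148592 = 14.8592%.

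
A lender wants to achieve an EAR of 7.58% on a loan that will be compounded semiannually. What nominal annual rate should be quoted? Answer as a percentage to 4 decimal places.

7.4416%

(1 + r/2)^2 − 1 = 0.0758, so 1 + r/2 = 1.0758^(1/2).
r/2 = 0.037208, so r = 0.074416 = 7.4416%.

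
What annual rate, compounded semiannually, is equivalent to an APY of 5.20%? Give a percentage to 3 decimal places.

5.134%

(1 + r/2)^2 − 1 = 0.0520, so 1 + r/2 = 1.0520^(1/2).
r/2 = 0.025671, so r = 0.051341 = 5.134%.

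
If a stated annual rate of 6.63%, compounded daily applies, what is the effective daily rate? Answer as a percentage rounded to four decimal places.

With a nominal annual rate compounded daily, the periodic rate is the nominal rate divided by 365.
i = 0.0663 / 365 = 0.0001816 = 0.0182%.

0.0182%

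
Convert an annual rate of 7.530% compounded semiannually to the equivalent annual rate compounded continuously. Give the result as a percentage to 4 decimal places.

7.3917%

EAR = (1 + 0.07530/2)^2 − 1 = 0.076718.
Equivalent continuous rate: r = ln(1 + 0.076718) = 0.073917 = 7.3917%.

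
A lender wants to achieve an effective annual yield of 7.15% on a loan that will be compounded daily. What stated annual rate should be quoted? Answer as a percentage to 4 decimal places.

6.9066%

(1 + r/365)^365 − 1 = 0.0715, so 1 + r/365 = 1.0715^(1/365).
r/365 = 0.000189, so r = 0.069066 = 6.9066%.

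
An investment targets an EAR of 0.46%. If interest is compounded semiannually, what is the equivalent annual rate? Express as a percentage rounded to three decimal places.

(1 + r/2)^2 − 1 = 0.0046, so 1 + r/2 = 1.0046^(1/2).
r/2 = 0.002297, so r = 0.004595 = 0.459%.

0.459%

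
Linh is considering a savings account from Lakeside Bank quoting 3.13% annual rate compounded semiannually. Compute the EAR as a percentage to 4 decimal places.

EAR = (1 + 0.0313/2)^2 − 1.
= (1 + 0.015650)^2 − 1 = 1.031545 − 1 = 3.1545%.

3.1545%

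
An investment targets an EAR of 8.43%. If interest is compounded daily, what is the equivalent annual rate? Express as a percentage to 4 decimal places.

8.0944%

(1 + r/365)^365 − 1 = 0.0843, so 1 + r/365 = 1.0843^(1/365).
r/365 = 0.000222, so r = 0.080944 = 8.0944%.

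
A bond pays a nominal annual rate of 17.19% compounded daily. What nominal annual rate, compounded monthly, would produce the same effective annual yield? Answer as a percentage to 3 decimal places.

17.310%

EAR = (1 + 0.1719/365)^365 − 1 = 0.187511.
Solve (1 + r/12)^12 = 1.187511: r/12 = 1.187511^(1/12) − 1 = 0.014425, so r = 0.173096 = 17.310%.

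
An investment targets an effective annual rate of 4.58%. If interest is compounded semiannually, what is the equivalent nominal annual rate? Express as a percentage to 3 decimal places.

4.529%

(1 + r/2)^2 − 1 = 0.0458, so 1 + r/2 = 1.0458^(1/2).
r/2 = 0.022644, so r = 0.045287 = 4.529%.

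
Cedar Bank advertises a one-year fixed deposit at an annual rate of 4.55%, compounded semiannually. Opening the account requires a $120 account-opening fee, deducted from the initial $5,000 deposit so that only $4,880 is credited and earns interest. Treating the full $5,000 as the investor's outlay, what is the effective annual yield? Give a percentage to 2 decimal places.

Value after one year: 4,880 × (1 + 0.0455/2)^2 = 4,880 × 1.046018 = $5,104.57.
Effective yield on the $5,000 outlay: 5,104.57 / 5,000 − 1 = 0.020913 = 2.09%.

2.09%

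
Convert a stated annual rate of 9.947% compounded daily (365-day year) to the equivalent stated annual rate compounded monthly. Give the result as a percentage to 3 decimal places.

9.987%

EAR = (1 + 0.09947/365)^365 − 1 = 0.104570.
Solve (1 + r/12)^12 = 1.104570: r/12 = 1.104570^(1/12) − 1 = 0.008322, so r = 0.099870 = 9.987%.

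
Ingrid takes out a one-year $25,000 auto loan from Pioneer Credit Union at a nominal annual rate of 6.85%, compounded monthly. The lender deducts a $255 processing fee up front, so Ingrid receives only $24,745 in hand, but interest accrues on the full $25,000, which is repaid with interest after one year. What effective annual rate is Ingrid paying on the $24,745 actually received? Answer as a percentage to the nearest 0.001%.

8.173%

Amount owed after one year: 25,000 × (1 + 0.0685/12)^12 = 25,000 × 1.070692 = $26,767.30.
Effective rate on net proceeds: 26,767.30 / 24,745 − 1 = 0.081726 = 8.173%.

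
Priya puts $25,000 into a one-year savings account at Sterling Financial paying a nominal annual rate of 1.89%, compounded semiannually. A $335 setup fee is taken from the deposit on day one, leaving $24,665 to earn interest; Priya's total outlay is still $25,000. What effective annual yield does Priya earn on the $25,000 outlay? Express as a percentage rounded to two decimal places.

0.53%

Value after one year: 24,665 × (1 + 0.0189/2)^2 = 24,665 × 1.018989 = $25,133.37.
Effective yield on the $25,000 outlay: 25,133.37 / 25,000 − 1 = 0.005335 = 0.53%.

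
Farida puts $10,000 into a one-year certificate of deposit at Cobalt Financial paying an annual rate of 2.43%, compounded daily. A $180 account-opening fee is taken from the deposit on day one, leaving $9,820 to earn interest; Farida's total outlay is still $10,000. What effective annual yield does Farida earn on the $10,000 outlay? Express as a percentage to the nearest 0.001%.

0.615%

Value after one year: 9,820 × (1 + 0.0243/365)^365 = 9,820 × 1.024597 = $10,061.54.
Effective yield on the $10,000 outlay: 10,061.54 / 10,000 − 1 = 0.006154 = 0.615%.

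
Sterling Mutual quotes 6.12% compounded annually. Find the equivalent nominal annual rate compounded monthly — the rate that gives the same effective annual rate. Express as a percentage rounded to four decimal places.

5.9548%

Compounded annually, EAR = nominal = 0.061200.
Solve (1 + r/12)^12 = 1.061200: r/12 = 1.061200^(1/12) − 1 = 0.004962, so r = 0.059548 = 5.9548%.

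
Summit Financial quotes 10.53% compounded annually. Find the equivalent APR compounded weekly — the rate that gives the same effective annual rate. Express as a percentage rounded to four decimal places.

Compounded annually, EAR = nominal = 0.105300.
Solve (1 + r/52)^52 = 1.105300: r/52 = 1.105300^(1/52) − 1 = 0.001927, so r = 0.100213 = 10.0213%.

10.0213%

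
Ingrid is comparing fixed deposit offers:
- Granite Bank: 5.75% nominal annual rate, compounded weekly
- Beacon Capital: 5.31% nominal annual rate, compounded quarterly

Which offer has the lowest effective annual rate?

Beacon Capital

Granite Bank: (1 + 0.0575/52)^52 − 1 = 5.915%
Beacon Capital: (1 + 0.0531/4)^4 − 1 = 5.417%
The lowest effective annual rate is Beacon Capital at 5.417%.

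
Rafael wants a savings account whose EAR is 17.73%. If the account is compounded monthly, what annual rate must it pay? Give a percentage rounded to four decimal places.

(1 + r/12)^12 − 1 = 0.1773, so 1 + r/12 = 1.1773^(1/12).
r/12 = 0.013695, so r = 0.164339 = 16.4339%.

16.4339%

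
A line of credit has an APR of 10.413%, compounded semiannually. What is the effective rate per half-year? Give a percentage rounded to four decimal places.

5.2065%

With a nominal annual rate compounded semiannually, the periodic rate is the nominal rate divided by 2.
i = 0.10413 / 2 = 0.0520650 = 5.2065%.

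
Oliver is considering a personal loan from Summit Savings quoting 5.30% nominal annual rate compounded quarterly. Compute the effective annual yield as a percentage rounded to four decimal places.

EAR = (1 + 0.0530/4)^4 − 1.
= (1 + 0.013250)^4 − 1 = 1.054063 − 1 = 5.4063%.

5.4063%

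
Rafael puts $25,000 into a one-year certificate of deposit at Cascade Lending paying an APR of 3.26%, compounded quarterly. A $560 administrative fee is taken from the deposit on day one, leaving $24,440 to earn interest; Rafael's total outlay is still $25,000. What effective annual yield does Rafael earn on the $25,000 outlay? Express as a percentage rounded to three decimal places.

0.986%

Value after one year: 24,440 × (1 + 0.0326/4)^4 = 24,440 × 1.033001 = $25,246.54.
Effective yield on the $25,000 outlay: 25,246.54 / 25,000 − 1 = 0.009861 = 0.986%.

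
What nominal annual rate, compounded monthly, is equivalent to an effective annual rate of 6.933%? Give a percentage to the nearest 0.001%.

6.722%

(1 + r/12)^12 − 1 = 0.06933, so 1 + r/12 = 1.06933^(1/12).
r/12 = 0.005602, so r = 0.067220 = 6.722%.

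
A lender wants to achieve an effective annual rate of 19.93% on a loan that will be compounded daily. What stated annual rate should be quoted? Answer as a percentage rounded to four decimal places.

(1 + r/365)^365 − 1 = 0.1993, so 1 + r/365 = 1.1993^(1/365).
r/365 = 0.000498, so r = 0.181783 = 18.1783%.

18.1783%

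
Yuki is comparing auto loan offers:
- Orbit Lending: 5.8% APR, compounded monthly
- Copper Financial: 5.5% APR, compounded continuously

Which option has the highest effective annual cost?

Orbit Lending: (1 + 0.058/12)^12 − 1 = 5.957%
Copper Financial: e^0.055 − 1 = 5.654%
The highest effective annual rate is Orbit Lending at 5.957%.

Orbit Lending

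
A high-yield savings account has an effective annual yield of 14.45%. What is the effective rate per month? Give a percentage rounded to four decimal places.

The per-month rate i satisfies (1 + i)^12 = 1 + 0.1445.
i = 1.1445^(1/12) − 1 = 0.0113108 = 1.1311%.

1.1311%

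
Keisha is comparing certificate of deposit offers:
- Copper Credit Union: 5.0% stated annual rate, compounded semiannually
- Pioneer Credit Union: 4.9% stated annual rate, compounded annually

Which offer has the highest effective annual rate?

Copper Credit Union: (1 + 0.050/2)^2 − 1 = 5.062%
Pioneer Credit Union: compounded annually, EAR = 4.900%
The highest effective annual rate is Copper Credit Union at 5.062%.

Copper Credit Union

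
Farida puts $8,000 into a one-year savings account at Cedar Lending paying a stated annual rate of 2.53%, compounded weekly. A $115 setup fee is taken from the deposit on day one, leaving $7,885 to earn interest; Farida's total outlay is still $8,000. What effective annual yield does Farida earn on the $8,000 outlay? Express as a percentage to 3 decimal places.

1.087%

Value after one year: 7,885 × (1 + 0.0253/52)^52 = 7,885 × 1.025616 = $8,086.99.
Effective yield on the $8,000 outlay: 8,086.99 / 8,000 − 1 = 0.010873 = 1.087%.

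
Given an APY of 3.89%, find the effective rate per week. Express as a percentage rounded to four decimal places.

0.0734%

The per-week rate i satisfies (1 + i)^52 = 1 + 0.0389.
i = 1.0389^(1/52) − 1 = 0.0007342 = 0.0734%.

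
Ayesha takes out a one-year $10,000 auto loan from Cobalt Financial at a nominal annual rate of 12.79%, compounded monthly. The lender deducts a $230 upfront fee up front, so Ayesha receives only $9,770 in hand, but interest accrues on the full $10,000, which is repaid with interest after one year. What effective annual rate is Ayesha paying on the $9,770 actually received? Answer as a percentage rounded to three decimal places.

16.241%

Amount owed after one year: 10,000 × (1 + 0.1279/12)^12 = 10,000 × 1.135670 = $11,356.70.
Effective rate on net proceeds: 11,356.70 / 9,770 − 1 = 0.162406 = 16.241%.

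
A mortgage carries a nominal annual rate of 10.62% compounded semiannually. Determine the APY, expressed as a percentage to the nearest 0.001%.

EAR = (1 + 0.1062/2)^2 − 1.
= (1 + 0.053100)^2 − 1 = 1.109020 − 1 = 10.902%.

10.902%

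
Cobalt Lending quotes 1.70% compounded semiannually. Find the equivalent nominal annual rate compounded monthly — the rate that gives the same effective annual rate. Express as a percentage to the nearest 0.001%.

EAR = (1 + 0.0170/2)^2 − 1 = 0.017072.
Solve (1 + r/12)^12 = 1.017072: r/12 = 1.017072^(1/12) − 1 = 0.001412, so r = 0.016940 = 1.694%.

1.694%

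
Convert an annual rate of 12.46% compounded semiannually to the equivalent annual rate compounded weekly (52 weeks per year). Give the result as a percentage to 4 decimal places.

12.1013%

EAR = (1 + 0.1246/2)^2 − 1 = 0.128481.
Solve (1 + r/52)^52 = 1.128481: r/52 = 1.128481^(1/52) − 1 = 0.002327, so r = 0.121013 = 12.1013%.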